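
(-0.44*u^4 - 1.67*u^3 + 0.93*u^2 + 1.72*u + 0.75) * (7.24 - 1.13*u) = 0.4972*u^5 - 1.2985*u^4 - 13.1417*u^3 + 4.7896*u^2 + 11.6053*u + 5.43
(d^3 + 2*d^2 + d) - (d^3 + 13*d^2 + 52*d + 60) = -11*d^2 - 51*d - 60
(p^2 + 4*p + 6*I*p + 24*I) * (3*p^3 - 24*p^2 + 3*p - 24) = 3*p^5 - 12*p^4 + 18*I*p^4 - 93*p^3 - 72*I*p^3 - 12*p^2 - 558*I*p^2 - 96*p - 72*I*p - 576*I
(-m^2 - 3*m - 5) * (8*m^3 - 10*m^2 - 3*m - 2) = -8*m^5 - 14*m^4 - 7*m^3 + 61*m^2 + 21*m + 10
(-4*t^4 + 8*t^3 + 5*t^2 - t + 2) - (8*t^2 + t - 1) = -4*t^4 + 8*t^3 - 3*t^2 - 2*t + 3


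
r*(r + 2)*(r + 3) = r^3 + 5*r^2 + 6*r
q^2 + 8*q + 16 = (q + 4)^2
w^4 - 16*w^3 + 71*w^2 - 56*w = w*(w - 8)*(w - 7)*(w - 1)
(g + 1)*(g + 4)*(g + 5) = g^3 + 10*g^2 + 29*g + 20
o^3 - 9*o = o*(o - 3)*(o + 3)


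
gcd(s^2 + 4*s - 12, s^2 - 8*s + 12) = s - 2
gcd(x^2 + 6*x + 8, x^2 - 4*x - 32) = x + 4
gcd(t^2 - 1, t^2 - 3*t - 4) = t + 1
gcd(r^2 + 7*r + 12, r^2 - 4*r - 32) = r + 4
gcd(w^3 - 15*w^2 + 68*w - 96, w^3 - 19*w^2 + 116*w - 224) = w^2 - 12*w + 32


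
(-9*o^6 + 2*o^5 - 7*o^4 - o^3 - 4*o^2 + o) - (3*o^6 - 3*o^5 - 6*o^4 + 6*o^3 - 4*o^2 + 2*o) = -12*o^6 + 5*o^5 - o^4 - 7*o^3 - o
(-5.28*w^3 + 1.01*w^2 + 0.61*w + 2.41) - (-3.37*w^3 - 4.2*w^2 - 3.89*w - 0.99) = -1.91*w^3 + 5.21*w^2 + 4.5*w + 3.4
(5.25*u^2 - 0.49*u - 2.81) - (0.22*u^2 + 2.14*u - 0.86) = 5.03*u^2 - 2.63*u - 1.95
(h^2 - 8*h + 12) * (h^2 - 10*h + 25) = h^4 - 18*h^3 + 117*h^2 - 320*h + 300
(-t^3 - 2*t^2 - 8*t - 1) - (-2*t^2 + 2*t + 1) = -t^3 - 10*t - 2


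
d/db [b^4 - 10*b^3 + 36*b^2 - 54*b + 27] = 4*b^3 - 30*b^2 + 72*b - 54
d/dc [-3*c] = -3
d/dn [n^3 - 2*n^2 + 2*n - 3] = 3*n^2 - 4*n + 2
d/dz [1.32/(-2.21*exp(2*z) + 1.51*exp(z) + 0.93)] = (5.8344*exp(z) - 1.9932)*exp(z)/(-2.21*exp(2*z) + 1.51*exp(z) + 0.93)^2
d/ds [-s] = -1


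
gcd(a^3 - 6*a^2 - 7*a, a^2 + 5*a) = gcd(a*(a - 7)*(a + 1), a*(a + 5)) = a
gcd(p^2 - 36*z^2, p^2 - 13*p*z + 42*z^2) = -p + 6*z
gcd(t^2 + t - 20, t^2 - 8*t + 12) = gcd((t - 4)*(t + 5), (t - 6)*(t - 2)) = 1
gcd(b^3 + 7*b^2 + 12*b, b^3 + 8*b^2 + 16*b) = b^2 + 4*b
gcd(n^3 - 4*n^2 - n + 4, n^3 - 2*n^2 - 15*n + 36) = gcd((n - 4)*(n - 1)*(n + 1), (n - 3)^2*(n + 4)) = 1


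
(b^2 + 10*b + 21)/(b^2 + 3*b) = (b + 7)/b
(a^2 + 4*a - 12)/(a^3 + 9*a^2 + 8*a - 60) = 1/(a + 5)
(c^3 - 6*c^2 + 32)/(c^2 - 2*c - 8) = c - 4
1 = 1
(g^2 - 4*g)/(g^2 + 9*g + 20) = g*(g - 4)/(g^2 + 9*g + 20)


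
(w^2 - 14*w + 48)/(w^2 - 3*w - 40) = (w - 6)/(w + 5)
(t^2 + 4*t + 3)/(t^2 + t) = (t + 3)/t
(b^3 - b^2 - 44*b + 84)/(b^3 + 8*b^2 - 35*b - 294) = (b - 2)/(b + 7)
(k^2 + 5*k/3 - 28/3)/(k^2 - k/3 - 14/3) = (k + 4)/(k + 2)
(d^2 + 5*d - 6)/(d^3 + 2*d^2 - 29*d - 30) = (d - 1)/(d^2 - 4*d - 5)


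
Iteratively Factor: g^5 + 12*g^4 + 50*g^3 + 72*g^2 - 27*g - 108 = (g + 3)*(g^4 + 9*g^3 + 23*g^2 + 3*g - 36) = (g - 1)*(g + 3)*(g^3 + 10*g^2 + 33*g + 36) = (g - 1)*(g + 3)*(g + 4)*(g^2 + 6*g + 9) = (g - 1)*(g + 3)^2*(g + 4)*(g + 3)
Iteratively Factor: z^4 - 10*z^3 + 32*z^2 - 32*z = (z - 2)*(z^3 - 8*z^2 + 16*z) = (z - 4)*(z - 2)*(z^2 - 4*z) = z*(z - 4)*(z - 2)*(z - 4)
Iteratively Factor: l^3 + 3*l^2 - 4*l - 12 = (l + 3)*(l^2 - 4) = (l + 2)*(l + 3)*(l - 2)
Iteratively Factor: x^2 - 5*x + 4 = (x - 1)*(x - 4)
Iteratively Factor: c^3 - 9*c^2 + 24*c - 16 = (c - 4)*(c^2 - 5*c + 4) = (c - 4)*(c - 1)*(c - 4)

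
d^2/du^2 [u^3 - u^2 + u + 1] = 6*u - 2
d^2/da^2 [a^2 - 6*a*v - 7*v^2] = 2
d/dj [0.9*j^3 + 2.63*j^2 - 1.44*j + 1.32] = 2.7*j^2 + 5.26*j - 1.44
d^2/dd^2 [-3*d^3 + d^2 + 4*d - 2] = 2 - 18*d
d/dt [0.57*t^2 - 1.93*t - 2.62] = 1.14*t - 1.93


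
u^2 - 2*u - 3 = (u - 3)*(u + 1)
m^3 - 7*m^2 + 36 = (m - 6)*(m - 3)*(m + 2)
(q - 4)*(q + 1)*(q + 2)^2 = q^4 + q^3 - 12*q^2 - 28*q - 16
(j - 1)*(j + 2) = j^2 + j - 2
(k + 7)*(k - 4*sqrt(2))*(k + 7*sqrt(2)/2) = k^3 - sqrt(2)*k^2/2 + 7*k^2 - 28*k - 7*sqrt(2)*k/2 - 196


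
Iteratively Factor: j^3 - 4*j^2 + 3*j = (j - 1)*(j^2 - 3*j) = (j - 3)*(j - 1)*(j)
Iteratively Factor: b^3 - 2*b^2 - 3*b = (b - 3)*(b^2 + b) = b*(b - 3)*(b + 1)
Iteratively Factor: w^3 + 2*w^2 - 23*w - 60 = (w + 4)*(w^2 - 2*w - 15) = (w - 5)*(w + 4)*(w + 3)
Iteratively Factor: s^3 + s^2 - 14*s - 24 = (s + 2)*(s^2 - s - 12) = (s + 2)*(s + 3)*(s - 4)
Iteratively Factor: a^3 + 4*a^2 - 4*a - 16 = (a + 4)*(a^2 - 4) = (a + 2)*(a + 4)*(a - 2)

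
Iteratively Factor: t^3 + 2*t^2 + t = (t + 1)*(t^2 + t) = (t + 1)^2*(t)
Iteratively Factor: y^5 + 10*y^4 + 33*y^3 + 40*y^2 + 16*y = (y + 4)*(y^4 + 6*y^3 + 9*y^2 + 4*y) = (y + 1)*(y + 4)*(y^3 + 5*y^2 + 4*y) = (y + 1)^2*(y + 4)*(y^2 + 4*y) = y*(y + 1)^2*(y + 4)*(y + 4)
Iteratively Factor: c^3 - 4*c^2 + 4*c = (c - 2)*(c^2 - 2*c) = (c - 2)^2*(c)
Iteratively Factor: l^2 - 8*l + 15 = (l - 3)*(l - 5)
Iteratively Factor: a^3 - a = (a - 1)*(a^2 + a) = a*(a - 1)*(a + 1)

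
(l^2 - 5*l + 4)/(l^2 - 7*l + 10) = (l^2 - 5*l + 4)/(l^2 - 7*l + 10)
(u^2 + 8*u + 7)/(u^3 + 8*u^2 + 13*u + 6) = (u + 7)/(u^2 + 7*u + 6)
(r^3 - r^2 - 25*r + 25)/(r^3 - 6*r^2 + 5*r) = (r + 5)/r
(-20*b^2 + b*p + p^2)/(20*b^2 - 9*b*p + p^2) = (5*b + p)/(-5*b + p)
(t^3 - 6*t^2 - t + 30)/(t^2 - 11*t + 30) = (t^2 - t - 6)/(t - 6)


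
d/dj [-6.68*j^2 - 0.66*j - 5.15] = -13.36*j - 0.66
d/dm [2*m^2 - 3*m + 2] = 4*m - 3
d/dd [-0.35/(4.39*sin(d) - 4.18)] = 1.5365*cos(d)/(4.39*sin(d) - 4.18)^2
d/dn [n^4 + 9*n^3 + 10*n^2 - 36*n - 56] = 4*n^3 + 27*n^2 + 20*n - 36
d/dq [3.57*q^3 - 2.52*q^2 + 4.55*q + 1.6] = 10.71*q^2 - 5.04*q + 4.55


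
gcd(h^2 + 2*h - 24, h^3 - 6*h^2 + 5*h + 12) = h - 4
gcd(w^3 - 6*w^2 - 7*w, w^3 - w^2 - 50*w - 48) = w + 1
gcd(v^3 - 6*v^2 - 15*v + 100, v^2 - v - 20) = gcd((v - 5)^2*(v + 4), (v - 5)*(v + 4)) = v^2 - v - 20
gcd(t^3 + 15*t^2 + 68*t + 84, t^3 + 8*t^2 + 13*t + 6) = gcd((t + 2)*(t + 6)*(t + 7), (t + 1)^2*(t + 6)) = t + 6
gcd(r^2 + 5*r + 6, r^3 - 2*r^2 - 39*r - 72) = r + 3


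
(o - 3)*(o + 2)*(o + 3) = o^3 + 2*o^2 - 9*o - 18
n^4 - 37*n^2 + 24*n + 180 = (n - 5)*(n - 3)*(n + 2)*(n + 6)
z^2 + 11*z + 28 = (z + 4)*(z + 7)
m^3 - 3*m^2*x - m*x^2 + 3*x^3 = (m - 3*x)*(m - x)*(m + x)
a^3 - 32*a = a*(a - 4*sqrt(2))*(a + 4*sqrt(2))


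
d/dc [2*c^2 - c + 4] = 4*c - 1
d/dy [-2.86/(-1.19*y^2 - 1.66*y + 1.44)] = (-6.8068*y - 4.7476)/(1.19*y^2 + 1.66*y - 1.44)^2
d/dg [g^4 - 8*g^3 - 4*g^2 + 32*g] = 4*g^3 - 24*g^2 - 8*g + 32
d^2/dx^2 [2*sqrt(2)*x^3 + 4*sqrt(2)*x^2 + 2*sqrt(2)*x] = sqrt(2)*(12*x + 8)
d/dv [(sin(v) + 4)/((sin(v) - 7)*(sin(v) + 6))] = (-8*sin(v) + cos(v)^2 - 39)*cos(v)/((sin(v) - 7)^2*(sin(v) + 6)^2)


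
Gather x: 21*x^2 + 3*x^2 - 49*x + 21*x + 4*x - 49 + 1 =24*x^2 - 24*x - 48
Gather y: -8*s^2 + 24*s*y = -8*s^2 + 24*s*y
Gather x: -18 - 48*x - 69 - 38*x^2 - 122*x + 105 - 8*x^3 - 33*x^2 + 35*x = -8*x^3 - 71*x^2 - 135*x + 18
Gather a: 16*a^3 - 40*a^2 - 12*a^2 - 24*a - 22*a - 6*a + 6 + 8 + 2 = 16*a^3 - 52*a^2 - 52*a + 16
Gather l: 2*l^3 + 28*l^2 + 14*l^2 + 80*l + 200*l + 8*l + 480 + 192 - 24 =2*l^3 + 42*l^2 + 288*l + 648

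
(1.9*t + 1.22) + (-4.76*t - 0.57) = 0.65 - 2.86*t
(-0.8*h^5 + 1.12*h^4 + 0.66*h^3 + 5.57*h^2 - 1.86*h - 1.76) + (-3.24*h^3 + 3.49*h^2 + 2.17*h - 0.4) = -0.8*h^5 + 1.12*h^4 - 2.58*h^3 + 9.06*h^2 + 0.31*h - 2.16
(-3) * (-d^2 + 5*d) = 3*d^2 - 15*d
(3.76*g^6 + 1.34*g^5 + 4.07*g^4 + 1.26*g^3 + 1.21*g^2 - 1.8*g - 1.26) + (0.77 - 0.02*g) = 3.76*g^6 + 1.34*g^5 + 4.07*g^4 + 1.26*g^3 + 1.21*g^2 - 1.82*g - 0.49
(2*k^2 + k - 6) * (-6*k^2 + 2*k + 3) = -12*k^4 - 2*k^3 + 44*k^2 - 9*k - 18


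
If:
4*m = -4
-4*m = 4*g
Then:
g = 1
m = -1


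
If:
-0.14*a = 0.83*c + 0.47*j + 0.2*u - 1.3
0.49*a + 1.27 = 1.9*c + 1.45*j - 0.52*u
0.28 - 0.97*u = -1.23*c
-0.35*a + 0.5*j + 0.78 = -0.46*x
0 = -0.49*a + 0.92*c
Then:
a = 1.18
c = 0.63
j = 0.84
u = 1.09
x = -1.71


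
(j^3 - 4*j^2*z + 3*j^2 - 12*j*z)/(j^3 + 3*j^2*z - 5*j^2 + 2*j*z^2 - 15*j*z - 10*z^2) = j*(j^2 - 4*j*z + 3*j - 12*z)/(j^3 + 3*j^2*z - 5*j^2 + 2*j*z^2 - 15*j*z - 10*z^2)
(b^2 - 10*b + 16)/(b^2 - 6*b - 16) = (b - 2)/(b + 2)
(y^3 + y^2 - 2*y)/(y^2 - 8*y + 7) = y*(y + 2)/(y - 7)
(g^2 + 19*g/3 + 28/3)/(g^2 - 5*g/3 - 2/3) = (3*g^2 + 19*g + 28)/(3*g^2 - 5*g - 2)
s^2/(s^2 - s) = s/(s - 1)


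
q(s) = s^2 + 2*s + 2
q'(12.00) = 26.00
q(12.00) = 170.00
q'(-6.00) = -10.00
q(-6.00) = 26.00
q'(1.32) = 4.64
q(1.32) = 6.38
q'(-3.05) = -4.10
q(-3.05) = 5.20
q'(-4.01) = -6.02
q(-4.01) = 10.06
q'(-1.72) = -1.44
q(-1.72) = 1.52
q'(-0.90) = 0.20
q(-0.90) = 1.01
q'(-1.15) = -0.30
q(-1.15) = 1.02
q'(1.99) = 5.98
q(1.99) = 9.94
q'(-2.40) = -2.80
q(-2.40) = 2.96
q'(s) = 2*s + 2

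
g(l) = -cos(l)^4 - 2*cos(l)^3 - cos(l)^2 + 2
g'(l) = 4*sin(l)*cos(l)^3 + 6*sin(l)*cos(l)^2 + 2*sin(l)*cos(l)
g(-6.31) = -2.00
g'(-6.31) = -0.32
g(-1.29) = 1.87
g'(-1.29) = -1.06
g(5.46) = 0.70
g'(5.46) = -3.95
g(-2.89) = 2.00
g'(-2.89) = -0.01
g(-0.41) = -1.09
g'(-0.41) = -3.97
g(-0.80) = 0.60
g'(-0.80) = -4.06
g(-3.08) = 2.00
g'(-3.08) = -0.00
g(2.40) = 1.96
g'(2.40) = 0.12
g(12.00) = -0.42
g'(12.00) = -4.49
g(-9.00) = 1.99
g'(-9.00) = -0.05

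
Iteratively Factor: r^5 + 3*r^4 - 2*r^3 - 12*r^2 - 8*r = (r + 2)*(r^4 + r^3 - 4*r^2 - 4*r) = r*(r + 2)*(r^3 + r^2 - 4*r - 4) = r*(r - 2)*(r + 2)*(r^2 + 3*r + 2) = r*(r - 2)*(r + 1)*(r + 2)*(r + 2)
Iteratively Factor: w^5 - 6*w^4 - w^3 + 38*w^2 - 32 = (w - 1)*(w^4 - 5*w^3 - 6*w^2 + 32*w + 32) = (w - 4)*(w - 1)*(w^3 - w^2 - 10*w - 8) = (w - 4)*(w - 1)*(w + 2)*(w^2 - 3*w - 4) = (w - 4)^2*(w - 1)*(w + 2)*(w + 1)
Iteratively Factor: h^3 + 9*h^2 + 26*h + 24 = (h + 2)*(h^2 + 7*h + 12) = (h + 2)*(h + 3)*(h + 4)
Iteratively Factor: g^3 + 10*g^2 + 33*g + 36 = (g + 3)*(g^2 + 7*g + 12) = (g + 3)*(g + 4)*(g + 3)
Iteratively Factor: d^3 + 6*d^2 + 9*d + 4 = (d + 1)*(d^2 + 5*d + 4) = (d + 1)^2*(d + 4)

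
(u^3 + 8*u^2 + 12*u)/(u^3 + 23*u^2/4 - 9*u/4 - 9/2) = 4*u*(u + 2)/(4*u^2 - u - 3)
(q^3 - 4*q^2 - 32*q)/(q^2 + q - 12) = q*(q - 8)/(q - 3)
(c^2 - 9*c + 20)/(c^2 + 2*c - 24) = (c - 5)/(c + 6)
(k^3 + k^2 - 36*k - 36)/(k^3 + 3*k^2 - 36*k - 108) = (k + 1)/(k + 3)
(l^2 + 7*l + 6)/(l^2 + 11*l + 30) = (l + 1)/(l + 5)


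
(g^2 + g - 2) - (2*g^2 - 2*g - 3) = -g^2 + 3*g + 1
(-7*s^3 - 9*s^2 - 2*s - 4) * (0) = 0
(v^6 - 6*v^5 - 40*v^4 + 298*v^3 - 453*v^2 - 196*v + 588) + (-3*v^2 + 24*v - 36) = v^6 - 6*v^5 - 40*v^4 + 298*v^3 - 456*v^2 - 172*v + 552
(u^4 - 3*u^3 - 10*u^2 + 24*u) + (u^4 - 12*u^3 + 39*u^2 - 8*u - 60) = 2*u^4 - 15*u^3 + 29*u^2 + 16*u - 60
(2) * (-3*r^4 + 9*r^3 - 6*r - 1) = -6*r^4 + 18*r^3 - 12*r - 2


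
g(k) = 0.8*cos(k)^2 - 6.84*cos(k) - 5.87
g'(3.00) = 1.19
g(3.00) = 1.69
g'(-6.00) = 1.48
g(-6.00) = -11.70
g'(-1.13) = -5.57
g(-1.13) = -8.64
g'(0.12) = 0.63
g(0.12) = -11.87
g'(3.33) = -1.58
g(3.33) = 1.62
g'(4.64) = -6.94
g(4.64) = -5.37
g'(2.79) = 2.87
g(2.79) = 1.26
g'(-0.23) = -1.20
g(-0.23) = -11.77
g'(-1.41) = -6.50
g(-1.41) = -6.94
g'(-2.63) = -4.03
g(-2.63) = 0.70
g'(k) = -1.6*sin(k)*cos(k) + 6.84*sin(k) = (6.84 - 1.6*cos(k))*sin(k)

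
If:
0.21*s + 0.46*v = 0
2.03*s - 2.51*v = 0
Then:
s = 0.00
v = 0.00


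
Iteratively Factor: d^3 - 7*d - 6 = (d + 2)*(d^2 - 2*d - 3) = (d + 1)*(d + 2)*(d - 3)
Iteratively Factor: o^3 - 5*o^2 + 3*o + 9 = (o + 1)*(o^2 - 6*o + 9) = (o - 3)*(o + 1)*(o - 3)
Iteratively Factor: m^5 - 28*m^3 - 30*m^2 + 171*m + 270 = (m - 5)*(m^4 + 5*m^3 - 3*m^2 - 45*m - 54) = (m - 5)*(m + 3)*(m^3 + 2*m^2 - 9*m - 18) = (m - 5)*(m + 3)^2*(m^2 - m - 6) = (m - 5)*(m + 2)*(m + 3)^2*(m - 3)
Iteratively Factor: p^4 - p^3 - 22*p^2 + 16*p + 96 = (p + 4)*(p^3 - 5*p^2 - 2*p + 24) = (p + 2)*(p + 4)*(p^2 - 7*p + 12) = (p - 3)*(p + 2)*(p + 4)*(p - 4)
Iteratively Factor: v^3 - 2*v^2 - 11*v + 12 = (v - 4)*(v^2 + 2*v - 3) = (v - 4)*(v + 3)*(v - 1)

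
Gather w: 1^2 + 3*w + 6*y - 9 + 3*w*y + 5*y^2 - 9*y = w*(3*y + 3) + 5*y^2 - 3*y - 8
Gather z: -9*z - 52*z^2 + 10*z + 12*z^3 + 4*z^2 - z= 12*z^3 - 48*z^2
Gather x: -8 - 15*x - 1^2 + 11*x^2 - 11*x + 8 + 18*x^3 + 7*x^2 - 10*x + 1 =18*x^3 + 18*x^2 - 36*x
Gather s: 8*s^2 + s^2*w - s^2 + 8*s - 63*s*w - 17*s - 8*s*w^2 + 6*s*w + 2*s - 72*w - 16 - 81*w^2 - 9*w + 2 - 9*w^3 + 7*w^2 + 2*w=s^2*(w + 7) + s*(-8*w^2 - 57*w - 7) - 9*w^3 - 74*w^2 - 79*w - 14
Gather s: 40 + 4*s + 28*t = 4*s + 28*t + 40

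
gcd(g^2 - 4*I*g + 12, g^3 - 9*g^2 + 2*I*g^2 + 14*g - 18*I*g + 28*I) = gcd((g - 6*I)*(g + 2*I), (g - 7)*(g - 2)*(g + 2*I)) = g + 2*I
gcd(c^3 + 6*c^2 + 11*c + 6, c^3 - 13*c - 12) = c^2 + 4*c + 3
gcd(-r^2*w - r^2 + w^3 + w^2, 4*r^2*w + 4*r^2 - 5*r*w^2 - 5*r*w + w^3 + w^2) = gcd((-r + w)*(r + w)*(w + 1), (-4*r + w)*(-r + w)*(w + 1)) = r*w + r - w^2 - w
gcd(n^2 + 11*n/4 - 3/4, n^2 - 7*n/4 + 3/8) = n - 1/4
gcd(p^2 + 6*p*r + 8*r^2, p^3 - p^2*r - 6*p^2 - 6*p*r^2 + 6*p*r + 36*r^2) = p + 2*r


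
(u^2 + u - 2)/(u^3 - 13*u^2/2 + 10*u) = 2*(u^2 + u - 2)/(u*(2*u^2 - 13*u + 20))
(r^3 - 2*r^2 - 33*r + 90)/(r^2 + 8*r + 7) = (r^3 - 2*r^2 - 33*r + 90)/(r^2 + 8*r + 7)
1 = 1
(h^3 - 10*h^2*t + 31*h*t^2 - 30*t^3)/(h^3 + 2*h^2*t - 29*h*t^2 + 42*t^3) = (h - 5*t)/(h + 7*t)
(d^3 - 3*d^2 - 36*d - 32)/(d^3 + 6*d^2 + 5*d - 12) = (d^2 - 7*d - 8)/(d^2 + 2*d - 3)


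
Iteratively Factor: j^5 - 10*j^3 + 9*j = (j + 1)*(j^4 - j^3 - 9*j^2 + 9*j) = (j - 3)*(j + 1)*(j^3 + 2*j^2 - 3*j) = (j - 3)*(j + 1)*(j + 3)*(j^2 - j) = j*(j - 3)*(j + 1)*(j + 3)*(j - 1)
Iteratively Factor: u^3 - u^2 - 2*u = (u - 2)*(u^2 + u) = u*(u - 2)*(u + 1)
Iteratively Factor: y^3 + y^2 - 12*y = (y)*(y^2 + y - 12) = y*(y - 3)*(y + 4)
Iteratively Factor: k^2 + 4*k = (k)*(k + 4)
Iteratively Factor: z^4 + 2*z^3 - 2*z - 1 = (z + 1)*(z^3 + z^2 - z - 1) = (z - 1)*(z + 1)*(z^2 + 2*z + 1) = (z - 1)*(z + 1)^2*(z + 1)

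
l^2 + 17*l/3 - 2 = (l - 1/3)*(l + 6)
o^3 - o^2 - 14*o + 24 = (o - 3)*(o - 2)*(o + 4)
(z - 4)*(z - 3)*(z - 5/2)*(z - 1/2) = z^4 - 10*z^3 + 137*z^2/4 - 179*z/4 + 15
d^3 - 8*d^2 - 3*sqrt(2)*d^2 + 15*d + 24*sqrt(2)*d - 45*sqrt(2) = (d - 5)*(d - 3)*(d - 3*sqrt(2))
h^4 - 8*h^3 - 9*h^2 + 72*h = h*(h - 8)*(h - 3)*(h + 3)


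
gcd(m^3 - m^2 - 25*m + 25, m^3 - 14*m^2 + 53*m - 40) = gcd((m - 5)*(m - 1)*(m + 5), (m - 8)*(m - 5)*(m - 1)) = m^2 - 6*m + 5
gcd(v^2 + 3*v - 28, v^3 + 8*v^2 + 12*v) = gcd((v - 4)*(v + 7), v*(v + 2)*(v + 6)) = 1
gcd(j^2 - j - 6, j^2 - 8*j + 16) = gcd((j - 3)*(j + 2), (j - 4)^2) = 1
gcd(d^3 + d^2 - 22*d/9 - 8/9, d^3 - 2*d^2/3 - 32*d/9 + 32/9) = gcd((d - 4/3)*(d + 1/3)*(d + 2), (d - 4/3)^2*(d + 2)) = d^2 + 2*d/3 - 8/3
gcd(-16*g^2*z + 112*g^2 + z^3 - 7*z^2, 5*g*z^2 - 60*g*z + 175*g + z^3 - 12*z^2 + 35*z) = z - 7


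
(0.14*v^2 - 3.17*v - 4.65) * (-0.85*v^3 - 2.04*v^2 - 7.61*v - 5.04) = -0.119*v^5 + 2.4089*v^4 + 9.3539*v^3 + 32.9041*v^2 + 51.3633*v + 23.436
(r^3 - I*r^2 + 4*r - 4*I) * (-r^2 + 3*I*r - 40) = -r^5 + 4*I*r^4 - 41*r^3 + 56*I*r^2 - 148*r + 160*I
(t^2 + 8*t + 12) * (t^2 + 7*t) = t^4 + 15*t^3 + 68*t^2 + 84*t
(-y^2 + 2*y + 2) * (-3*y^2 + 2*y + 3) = 3*y^4 - 8*y^3 - 5*y^2 + 10*y + 6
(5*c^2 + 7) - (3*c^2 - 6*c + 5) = 2*c^2 + 6*c + 2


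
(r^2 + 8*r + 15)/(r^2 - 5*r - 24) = (r + 5)/(r - 8)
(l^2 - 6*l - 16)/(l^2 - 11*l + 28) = (l^2 - 6*l - 16)/(l^2 - 11*l + 28)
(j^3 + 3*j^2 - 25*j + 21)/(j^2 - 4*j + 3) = j + 7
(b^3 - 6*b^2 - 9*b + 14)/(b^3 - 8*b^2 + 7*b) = (b + 2)/b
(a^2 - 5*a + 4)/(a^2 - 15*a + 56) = (a^2 - 5*a + 4)/(a^2 - 15*a + 56)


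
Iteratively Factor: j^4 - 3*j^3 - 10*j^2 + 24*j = (j - 2)*(j^3 - j^2 - 12*j) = (j - 4)*(j - 2)*(j^2 + 3*j) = (j - 4)*(j - 2)*(j + 3)*(j)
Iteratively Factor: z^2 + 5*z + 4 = (z + 4)*(z + 1)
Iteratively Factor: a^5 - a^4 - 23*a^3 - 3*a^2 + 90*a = (a - 5)*(a^4 + 4*a^3 - 3*a^2 - 18*a) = (a - 5)*(a - 2)*(a^3 + 6*a^2 + 9*a) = a*(a - 5)*(a - 2)*(a^2 + 6*a + 9) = a*(a - 5)*(a - 2)*(a + 3)*(a + 3)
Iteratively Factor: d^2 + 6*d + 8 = (d + 2)*(d + 4)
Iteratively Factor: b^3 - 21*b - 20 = (b + 4)*(b^2 - 4*b - 5) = (b - 5)*(b + 4)*(b + 1)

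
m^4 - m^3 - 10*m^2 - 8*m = m*(m - 4)*(m + 1)*(m + 2)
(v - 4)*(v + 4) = v^2 - 16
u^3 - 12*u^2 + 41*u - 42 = (u - 7)*(u - 3)*(u - 2)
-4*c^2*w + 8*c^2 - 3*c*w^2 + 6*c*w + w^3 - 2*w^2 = (-4*c + w)*(c + w)*(w - 2)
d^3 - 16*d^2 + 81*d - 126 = (d - 7)*(d - 6)*(d - 3)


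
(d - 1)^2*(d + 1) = d^3 - d^2 - d + 1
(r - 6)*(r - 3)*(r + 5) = r^3 - 4*r^2 - 27*r + 90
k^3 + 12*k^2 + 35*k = k*(k + 5)*(k + 7)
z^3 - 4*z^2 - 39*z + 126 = (z - 7)*(z - 3)*(z + 6)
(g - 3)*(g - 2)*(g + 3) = g^3 - 2*g^2 - 9*g + 18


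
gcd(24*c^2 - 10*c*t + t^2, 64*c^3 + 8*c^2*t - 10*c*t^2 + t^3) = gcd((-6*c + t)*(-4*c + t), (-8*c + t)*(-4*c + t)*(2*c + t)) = -4*c + t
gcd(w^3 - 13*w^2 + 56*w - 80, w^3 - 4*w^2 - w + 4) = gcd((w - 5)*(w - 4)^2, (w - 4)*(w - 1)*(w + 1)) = w - 4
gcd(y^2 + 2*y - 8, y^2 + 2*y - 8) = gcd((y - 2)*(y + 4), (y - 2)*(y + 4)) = y^2 + 2*y - 8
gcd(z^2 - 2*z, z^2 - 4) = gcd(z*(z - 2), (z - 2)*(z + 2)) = z - 2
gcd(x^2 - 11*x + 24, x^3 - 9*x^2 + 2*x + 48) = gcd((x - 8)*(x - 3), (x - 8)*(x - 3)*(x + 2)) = x^2 - 11*x + 24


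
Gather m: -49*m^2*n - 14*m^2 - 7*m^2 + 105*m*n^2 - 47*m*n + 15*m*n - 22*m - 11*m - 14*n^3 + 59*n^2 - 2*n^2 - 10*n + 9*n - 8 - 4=m^2*(-49*n - 21) + m*(105*n^2 - 32*n - 33) - 14*n^3 + 57*n^2 - n - 12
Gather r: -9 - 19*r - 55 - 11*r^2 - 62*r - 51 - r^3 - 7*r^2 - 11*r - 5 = -r^3 - 18*r^2 - 92*r - 120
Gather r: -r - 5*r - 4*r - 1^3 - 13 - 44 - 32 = -10*r - 90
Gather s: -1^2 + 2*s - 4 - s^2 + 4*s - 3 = -s^2 + 6*s - 8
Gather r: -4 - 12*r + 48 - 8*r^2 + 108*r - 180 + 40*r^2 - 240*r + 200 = 32*r^2 - 144*r + 64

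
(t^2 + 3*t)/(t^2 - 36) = t*(t + 3)/(t^2 - 36)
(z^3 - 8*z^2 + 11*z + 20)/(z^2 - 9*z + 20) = z + 1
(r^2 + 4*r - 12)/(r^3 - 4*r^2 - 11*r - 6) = (-r^2 - 4*r + 12)/(-r^3 + 4*r^2 + 11*r + 6)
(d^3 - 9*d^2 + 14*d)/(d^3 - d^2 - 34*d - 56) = d*(d - 2)/(d^2 + 6*d + 8)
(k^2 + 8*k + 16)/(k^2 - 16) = (k + 4)/(k - 4)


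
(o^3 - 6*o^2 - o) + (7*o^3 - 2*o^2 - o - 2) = 8*o^3 - 8*o^2 - 2*o - 2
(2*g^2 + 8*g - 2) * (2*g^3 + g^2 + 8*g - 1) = 4*g^5 + 18*g^4 + 20*g^3 + 60*g^2 - 24*g + 2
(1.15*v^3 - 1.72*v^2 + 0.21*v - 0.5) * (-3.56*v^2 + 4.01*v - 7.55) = -4.094*v^5 + 10.7347*v^4 - 16.3273*v^3 + 15.6081*v^2 - 3.5905*v + 3.775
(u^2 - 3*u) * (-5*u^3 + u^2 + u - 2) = -5*u^5 + 16*u^4 - 2*u^3 - 5*u^2 + 6*u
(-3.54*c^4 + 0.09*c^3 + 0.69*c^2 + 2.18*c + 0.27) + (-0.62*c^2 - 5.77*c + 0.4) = -3.54*c^4 + 0.09*c^3 + 0.07*c^2 - 3.59*c + 0.67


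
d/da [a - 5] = 1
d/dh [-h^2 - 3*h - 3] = -2*h - 3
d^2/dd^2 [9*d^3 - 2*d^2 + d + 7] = 54*d - 4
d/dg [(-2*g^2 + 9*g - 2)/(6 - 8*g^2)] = (36*g^2 - 28*g + 27)/(2*(16*g^4 - 24*g^2 + 9))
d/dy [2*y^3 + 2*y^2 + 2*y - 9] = 6*y^2 + 4*y + 2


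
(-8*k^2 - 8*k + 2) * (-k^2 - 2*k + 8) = 8*k^4 + 24*k^3 - 50*k^2 - 68*k + 16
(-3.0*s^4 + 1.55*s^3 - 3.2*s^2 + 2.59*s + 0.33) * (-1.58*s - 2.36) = 4.74*s^5 + 4.631*s^4 + 1.398*s^3 + 3.4598*s^2 - 6.6338*s - 0.7788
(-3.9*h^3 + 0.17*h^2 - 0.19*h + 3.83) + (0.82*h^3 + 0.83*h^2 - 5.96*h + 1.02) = -3.08*h^3 + 1.0*h^2 - 6.15*h + 4.85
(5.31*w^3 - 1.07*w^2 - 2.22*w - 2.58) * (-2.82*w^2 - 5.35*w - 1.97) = -14.9742*w^5 - 25.3911*w^4 + 1.5242*w^3 + 21.2605*w^2 + 18.1764*w + 5.0826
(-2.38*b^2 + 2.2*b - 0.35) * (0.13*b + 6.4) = -0.3094*b^3 - 14.946*b^2 + 14.0345*b - 2.24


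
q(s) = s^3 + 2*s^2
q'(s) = 3*s^2 + 4*s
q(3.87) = 87.91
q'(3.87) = 60.41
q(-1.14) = 1.12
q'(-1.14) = -0.66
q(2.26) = 21.76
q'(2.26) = 24.36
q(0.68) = 1.24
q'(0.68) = 4.11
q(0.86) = 2.12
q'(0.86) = 5.66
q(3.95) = 92.83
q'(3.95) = 62.61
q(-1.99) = 0.04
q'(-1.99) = 3.92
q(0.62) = 1.01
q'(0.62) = 3.63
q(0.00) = 0.00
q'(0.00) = 0.00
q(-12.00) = -1440.00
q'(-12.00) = 384.00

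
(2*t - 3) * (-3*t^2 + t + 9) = -6*t^3 + 11*t^2 + 15*t - 27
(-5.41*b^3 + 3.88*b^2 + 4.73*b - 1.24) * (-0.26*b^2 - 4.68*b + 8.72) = 1.4066*b^5 + 24.31*b^4 - 66.5634*b^3 + 12.0196*b^2 + 47.0488*b - 10.8128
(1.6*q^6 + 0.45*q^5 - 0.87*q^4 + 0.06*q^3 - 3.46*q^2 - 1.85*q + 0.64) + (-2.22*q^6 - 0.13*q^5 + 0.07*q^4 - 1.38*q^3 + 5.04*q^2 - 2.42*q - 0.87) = -0.62*q^6 + 0.32*q^5 - 0.8*q^4 - 1.32*q^3 + 1.58*q^2 - 4.27*q - 0.23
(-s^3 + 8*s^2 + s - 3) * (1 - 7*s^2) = 7*s^5 - 56*s^4 - 8*s^3 + 29*s^2 + s - 3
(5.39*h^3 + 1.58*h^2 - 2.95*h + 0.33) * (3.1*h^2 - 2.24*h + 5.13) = 16.709*h^5 - 7.1756*h^4 + 14.9665*h^3 + 15.7364*h^2 - 15.8727*h + 1.6929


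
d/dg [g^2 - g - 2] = 2*g - 1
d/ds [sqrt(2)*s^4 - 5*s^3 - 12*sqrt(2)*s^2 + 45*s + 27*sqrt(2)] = 4*sqrt(2)*s^3 - 15*s^2 - 24*sqrt(2)*s + 45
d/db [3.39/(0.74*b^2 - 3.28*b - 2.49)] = (11.1192 - 5.0172*b)/(-0.74*b^2 + 3.28*b + 2.49)^2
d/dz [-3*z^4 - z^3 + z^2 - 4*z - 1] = -12*z^3 - 3*z^2 + 2*z - 4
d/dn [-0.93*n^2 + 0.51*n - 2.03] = 0.51 - 1.86*n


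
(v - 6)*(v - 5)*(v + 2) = v^3 - 9*v^2 + 8*v + 60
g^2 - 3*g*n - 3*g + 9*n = (g - 3)*(g - 3*n)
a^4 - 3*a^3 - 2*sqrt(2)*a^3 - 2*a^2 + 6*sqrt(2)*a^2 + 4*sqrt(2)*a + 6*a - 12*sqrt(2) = (a - 3)*(a - 2*sqrt(2))*(a - sqrt(2))*(a + sqrt(2))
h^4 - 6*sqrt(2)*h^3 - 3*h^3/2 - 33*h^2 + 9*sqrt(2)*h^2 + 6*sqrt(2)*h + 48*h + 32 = (h - 2)*(h + 1/2)*(h - 8*sqrt(2))*(h + 2*sqrt(2))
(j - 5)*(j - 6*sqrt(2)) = j^2 - 6*sqrt(2)*j - 5*j + 30*sqrt(2)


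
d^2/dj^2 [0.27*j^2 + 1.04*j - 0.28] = 0.540000000000000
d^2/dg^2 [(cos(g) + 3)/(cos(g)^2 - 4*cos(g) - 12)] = (-16*(1 - cos(g)^2)^2 - cos(g)^5 - 34*cos(g)^3 - 158*cos(g)^2 + 88)/((cos(g) - 6)^3*(cos(g) + 2)^3)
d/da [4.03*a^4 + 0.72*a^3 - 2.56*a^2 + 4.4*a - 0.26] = 16.12*a^3 + 2.16*a^2 - 5.12*a + 4.4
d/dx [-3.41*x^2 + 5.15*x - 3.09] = 5.15 - 6.82*x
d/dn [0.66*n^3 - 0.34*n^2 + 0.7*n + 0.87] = 1.98*n^2 - 0.68*n + 0.7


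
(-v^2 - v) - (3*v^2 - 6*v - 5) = -4*v^2 + 5*v + 5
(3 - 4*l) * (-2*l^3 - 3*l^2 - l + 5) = 8*l^4 + 6*l^3 - 5*l^2 - 23*l + 15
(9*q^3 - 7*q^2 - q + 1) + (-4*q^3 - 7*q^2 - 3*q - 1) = 5*q^3 - 14*q^2 - 4*q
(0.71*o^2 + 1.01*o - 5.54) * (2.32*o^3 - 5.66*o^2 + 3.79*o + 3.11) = 1.6472*o^5 - 1.6754*o^4 - 15.8785*o^3 + 37.3924*o^2 - 17.8555*o - 17.2294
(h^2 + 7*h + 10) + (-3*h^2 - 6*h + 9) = -2*h^2 + h + 19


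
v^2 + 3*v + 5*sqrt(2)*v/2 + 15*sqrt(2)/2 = (v + 3)*(v + 5*sqrt(2)/2)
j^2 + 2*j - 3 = (j - 1)*(j + 3)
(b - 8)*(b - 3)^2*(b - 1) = b^4 - 15*b^3 + 71*b^2 - 129*b + 72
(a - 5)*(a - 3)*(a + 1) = a^3 - 7*a^2 + 7*a + 15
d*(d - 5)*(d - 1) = d^3 - 6*d^2 + 5*d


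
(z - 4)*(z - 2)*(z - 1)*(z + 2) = z^4 - 5*z^3 + 20*z - 16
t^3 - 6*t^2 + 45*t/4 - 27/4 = (t - 3)*(t - 3/2)^2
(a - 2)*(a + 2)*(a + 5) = a^3 + 5*a^2 - 4*a - 20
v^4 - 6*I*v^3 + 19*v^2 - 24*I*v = v*(v - 8*I)*(v - I)*(v + 3*I)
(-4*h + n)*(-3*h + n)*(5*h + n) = 60*h^3 - 23*h^2*n - 2*h*n^2 + n^3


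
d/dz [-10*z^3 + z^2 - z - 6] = -30*z^2 + 2*z - 1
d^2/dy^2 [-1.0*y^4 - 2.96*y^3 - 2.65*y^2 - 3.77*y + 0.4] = -12.0*y^2 - 17.76*y - 5.3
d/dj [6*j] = 6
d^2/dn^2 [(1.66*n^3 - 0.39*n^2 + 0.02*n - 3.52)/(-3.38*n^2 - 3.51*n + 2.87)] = (-5.6843418860808e-14*n^5 - 8.5265128291212e-14*n^4 - 82.819464*n^3 + 364.316784*n^2 + 167.35986*n + 161.047562)/(38.614472*n^6 + 120.298932*n^5 + 26.56173*n^4 - 161.051085*n^3 - 22.553895*n^2 + 86.734557*n - 23.639903)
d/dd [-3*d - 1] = -3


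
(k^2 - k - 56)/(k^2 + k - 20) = (k^2 - k - 56)/(k^2 + k - 20)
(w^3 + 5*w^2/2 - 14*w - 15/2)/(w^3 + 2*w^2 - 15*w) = (w + 1/2)/w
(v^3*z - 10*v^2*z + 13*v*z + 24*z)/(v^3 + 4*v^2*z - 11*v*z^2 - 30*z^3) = z*(v^3 - 10*v^2 + 13*v + 24)/(v^3 + 4*v^2*z - 11*v*z^2 - 30*z^3)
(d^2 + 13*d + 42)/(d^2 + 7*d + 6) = (d + 7)/(d + 1)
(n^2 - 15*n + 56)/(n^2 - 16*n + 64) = (n - 7)/(n - 8)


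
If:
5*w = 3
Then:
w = 3/5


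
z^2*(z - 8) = z^3 - 8*z^2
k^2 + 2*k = k*(k + 2)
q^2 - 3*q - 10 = (q - 5)*(q + 2)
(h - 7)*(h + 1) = h^2 - 6*h - 7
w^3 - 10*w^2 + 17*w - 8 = (w - 8)*(w - 1)^2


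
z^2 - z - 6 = (z - 3)*(z + 2)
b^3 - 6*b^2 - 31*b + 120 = (b - 8)*(b - 3)*(b + 5)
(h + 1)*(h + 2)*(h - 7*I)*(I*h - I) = I*h^4 + 7*h^3 + 2*I*h^3 + 14*h^2 - I*h^2 - 7*h - 2*I*h - 14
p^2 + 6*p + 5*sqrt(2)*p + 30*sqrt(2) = (p + 6)*(p + 5*sqrt(2))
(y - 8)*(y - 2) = y^2 - 10*y + 16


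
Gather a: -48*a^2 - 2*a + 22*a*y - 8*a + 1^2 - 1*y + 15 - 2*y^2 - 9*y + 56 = -48*a^2 + a*(22*y - 10) - 2*y^2 - 10*y + 72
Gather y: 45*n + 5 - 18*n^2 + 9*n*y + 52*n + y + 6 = -18*n^2 + 97*n + y*(9*n + 1) + 11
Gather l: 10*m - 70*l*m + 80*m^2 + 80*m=-70*l*m + 80*m^2 + 90*m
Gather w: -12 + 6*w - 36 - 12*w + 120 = 72 - 6*w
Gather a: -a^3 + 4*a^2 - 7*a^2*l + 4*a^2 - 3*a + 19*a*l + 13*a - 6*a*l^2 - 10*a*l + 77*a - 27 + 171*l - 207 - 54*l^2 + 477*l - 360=-a^3 + a^2*(8 - 7*l) + a*(-6*l^2 + 9*l + 87) - 54*l^2 + 648*l - 594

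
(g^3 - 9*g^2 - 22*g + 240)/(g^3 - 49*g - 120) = (g - 6)/(g + 3)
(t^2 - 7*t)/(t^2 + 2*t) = (t - 7)/(t + 2)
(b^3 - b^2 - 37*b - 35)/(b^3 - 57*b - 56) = (b^2 - 2*b - 35)/(b^2 - b - 56)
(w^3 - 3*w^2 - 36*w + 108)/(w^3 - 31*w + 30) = (w^2 - 9*w + 18)/(w^2 - 6*w + 5)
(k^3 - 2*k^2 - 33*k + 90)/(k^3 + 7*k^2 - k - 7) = (k^3 - 2*k^2 - 33*k + 90)/(k^3 + 7*k^2 - k - 7)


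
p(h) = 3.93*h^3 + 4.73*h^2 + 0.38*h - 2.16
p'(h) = 11.79*h^2 + 9.46*h + 0.38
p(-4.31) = -230.58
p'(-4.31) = 178.62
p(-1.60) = -6.76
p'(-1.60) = 15.43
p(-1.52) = -5.61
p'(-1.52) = 13.24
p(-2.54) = -37.01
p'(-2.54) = 52.42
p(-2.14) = -19.83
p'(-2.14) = 34.13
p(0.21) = -1.84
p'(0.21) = 2.89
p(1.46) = 20.71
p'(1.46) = 39.32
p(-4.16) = -204.81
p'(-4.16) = 165.06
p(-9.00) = -2487.42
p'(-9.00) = 870.23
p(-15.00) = -12207.36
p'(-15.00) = 2511.23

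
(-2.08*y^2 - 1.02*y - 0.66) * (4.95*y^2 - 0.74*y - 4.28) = -10.296*y^4 - 3.5098*y^3 + 6.3902*y^2 + 4.854*y + 2.8248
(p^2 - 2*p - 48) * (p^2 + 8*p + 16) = p^4 + 6*p^3 - 48*p^2 - 416*p - 768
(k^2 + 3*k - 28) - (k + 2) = k^2 + 2*k - 30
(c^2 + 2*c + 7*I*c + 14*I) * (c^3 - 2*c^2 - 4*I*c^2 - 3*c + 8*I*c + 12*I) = c^5 + 3*I*c^4 + 21*c^3 - 6*c^2 - 21*I*c^2 - 196*c - 18*I*c - 168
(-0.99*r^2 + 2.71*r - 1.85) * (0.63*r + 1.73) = -0.6237*r^3 - 0.00539999999999985*r^2 + 3.5228*r - 3.2005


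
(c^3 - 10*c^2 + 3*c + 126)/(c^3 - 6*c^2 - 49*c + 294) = (c + 3)/(c + 7)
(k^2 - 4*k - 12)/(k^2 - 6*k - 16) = (k - 6)/(k - 8)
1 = 1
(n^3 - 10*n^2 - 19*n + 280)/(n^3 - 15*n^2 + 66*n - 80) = (n^2 - 2*n - 35)/(n^2 - 7*n + 10)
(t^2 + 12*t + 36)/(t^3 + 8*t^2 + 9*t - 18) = (t + 6)/(t^2 + 2*t - 3)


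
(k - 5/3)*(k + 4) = k^2 + 7*k/3 - 20/3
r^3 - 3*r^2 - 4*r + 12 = (r - 3)*(r - 2)*(r + 2)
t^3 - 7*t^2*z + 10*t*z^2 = t*(t - 5*z)*(t - 2*z)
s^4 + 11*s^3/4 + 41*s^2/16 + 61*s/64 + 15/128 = (s + 1/4)*(s + 1/2)*(s + 3/4)*(s + 5/4)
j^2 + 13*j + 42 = (j + 6)*(j + 7)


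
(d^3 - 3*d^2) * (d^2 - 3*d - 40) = d^5 - 6*d^4 - 31*d^3 + 120*d^2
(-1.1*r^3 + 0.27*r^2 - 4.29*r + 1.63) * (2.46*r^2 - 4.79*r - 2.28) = -2.706*r^5 + 5.9332*r^4 - 9.3387*r^3 + 23.9433*r^2 + 1.9735*r - 3.7164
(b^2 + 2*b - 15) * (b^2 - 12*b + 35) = b^4 - 10*b^3 - 4*b^2 + 250*b - 525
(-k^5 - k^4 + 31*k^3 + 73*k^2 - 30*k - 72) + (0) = -k^5 - k^4 + 31*k^3 + 73*k^2 - 30*k - 72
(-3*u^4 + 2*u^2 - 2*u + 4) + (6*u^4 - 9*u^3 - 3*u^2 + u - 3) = 3*u^4 - 9*u^3 - u^2 - u + 1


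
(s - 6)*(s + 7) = s^2 + s - 42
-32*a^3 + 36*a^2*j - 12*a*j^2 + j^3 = (-8*a + j)*(-2*a + j)^2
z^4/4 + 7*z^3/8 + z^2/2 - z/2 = z*(z/4 + 1/2)*(z - 1/2)*(z + 2)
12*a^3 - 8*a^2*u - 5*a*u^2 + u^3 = (-6*a + u)*(-a + u)*(2*a + u)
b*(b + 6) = b^2 + 6*b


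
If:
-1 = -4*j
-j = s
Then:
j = 1/4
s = -1/4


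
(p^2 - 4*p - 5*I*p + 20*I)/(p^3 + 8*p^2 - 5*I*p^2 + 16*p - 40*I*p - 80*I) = (p - 4)/(p^2 + 8*p + 16)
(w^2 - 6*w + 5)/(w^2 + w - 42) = (w^2 - 6*w + 5)/(w^2 + w - 42)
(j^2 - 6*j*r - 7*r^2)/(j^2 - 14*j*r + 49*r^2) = (-j - r)/(-j + 7*r)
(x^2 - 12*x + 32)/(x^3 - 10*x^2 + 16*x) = (x - 4)/(x*(x - 2))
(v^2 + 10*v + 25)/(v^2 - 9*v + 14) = (v^2 + 10*v + 25)/(v^2 - 9*v + 14)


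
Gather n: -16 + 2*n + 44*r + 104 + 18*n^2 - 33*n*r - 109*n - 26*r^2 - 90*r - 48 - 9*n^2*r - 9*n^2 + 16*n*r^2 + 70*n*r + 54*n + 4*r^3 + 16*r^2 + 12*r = n^2*(9 - 9*r) + n*(16*r^2 + 37*r - 53) + 4*r^3 - 10*r^2 - 34*r + 40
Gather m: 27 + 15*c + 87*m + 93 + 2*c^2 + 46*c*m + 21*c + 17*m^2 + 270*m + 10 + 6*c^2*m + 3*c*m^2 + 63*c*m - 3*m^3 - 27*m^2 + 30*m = 2*c^2 + 36*c - 3*m^3 + m^2*(3*c - 10) + m*(6*c^2 + 109*c + 387) + 130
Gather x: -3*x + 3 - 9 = -3*x - 6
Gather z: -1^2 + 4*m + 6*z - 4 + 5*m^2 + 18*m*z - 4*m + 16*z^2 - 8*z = 5*m^2 + 16*z^2 + z*(18*m - 2) - 5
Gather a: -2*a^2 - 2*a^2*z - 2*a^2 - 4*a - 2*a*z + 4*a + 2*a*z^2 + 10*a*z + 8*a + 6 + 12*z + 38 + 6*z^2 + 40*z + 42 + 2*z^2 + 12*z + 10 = a^2*(-2*z - 4) + a*(2*z^2 + 8*z + 8) + 8*z^2 + 64*z + 96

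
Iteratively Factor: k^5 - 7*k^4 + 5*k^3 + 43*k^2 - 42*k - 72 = (k + 1)*(k^4 - 8*k^3 + 13*k^2 + 30*k - 72) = (k - 4)*(k + 1)*(k^3 - 4*k^2 - 3*k + 18) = (k - 4)*(k + 1)*(k + 2)*(k^2 - 6*k + 9) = (k - 4)*(k - 3)*(k + 1)*(k + 2)*(k - 3)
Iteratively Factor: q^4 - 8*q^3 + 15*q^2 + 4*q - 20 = (q - 5)*(q^3 - 3*q^2 + 4) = (q - 5)*(q - 2)*(q^2 - q - 2) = (q - 5)*(q - 2)^2*(q + 1)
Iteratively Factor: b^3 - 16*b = (b)*(b^2 - 16) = b*(b + 4)*(b - 4)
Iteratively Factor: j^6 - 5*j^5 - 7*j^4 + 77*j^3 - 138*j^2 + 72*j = (j - 2)*(j^5 - 3*j^4 - 13*j^3 + 51*j^2 - 36*j) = (j - 3)*(j - 2)*(j^4 - 13*j^2 + 12*j) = (j - 3)^2*(j - 2)*(j^3 + 3*j^2 - 4*j) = (j - 3)^2*(j - 2)*(j - 1)*(j^2 + 4*j) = (j - 3)^2*(j - 2)*(j - 1)*(j + 4)*(j)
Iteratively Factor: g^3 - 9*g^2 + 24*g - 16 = (g - 1)*(g^2 - 8*g + 16) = (g - 4)*(g - 1)*(g - 4)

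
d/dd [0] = 0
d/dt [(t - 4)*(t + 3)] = 2*t - 1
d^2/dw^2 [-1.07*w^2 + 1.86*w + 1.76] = -2.14000000000000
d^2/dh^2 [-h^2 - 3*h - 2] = -2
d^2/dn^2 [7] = 0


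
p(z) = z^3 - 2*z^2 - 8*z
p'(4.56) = 36.14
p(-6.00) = -240.00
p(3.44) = -10.48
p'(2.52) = 0.97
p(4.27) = 7.23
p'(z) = 3*z^2 - 4*z - 8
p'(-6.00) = 124.00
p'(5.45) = 59.31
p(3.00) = -15.00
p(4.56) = 16.75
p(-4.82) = -119.88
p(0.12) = -0.99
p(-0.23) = 1.72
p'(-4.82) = 80.98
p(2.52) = -16.86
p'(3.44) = 13.74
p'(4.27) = 29.62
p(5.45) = 58.87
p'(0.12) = -8.44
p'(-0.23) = -6.92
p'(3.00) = 7.00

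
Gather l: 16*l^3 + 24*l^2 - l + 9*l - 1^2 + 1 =16*l^3 + 24*l^2 + 8*l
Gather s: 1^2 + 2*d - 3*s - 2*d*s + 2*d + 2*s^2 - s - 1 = 4*d + 2*s^2 + s*(-2*d - 4)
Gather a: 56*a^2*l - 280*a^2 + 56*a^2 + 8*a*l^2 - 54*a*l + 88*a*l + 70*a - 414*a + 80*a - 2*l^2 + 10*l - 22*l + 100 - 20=a^2*(56*l - 224) + a*(8*l^2 + 34*l - 264) - 2*l^2 - 12*l + 80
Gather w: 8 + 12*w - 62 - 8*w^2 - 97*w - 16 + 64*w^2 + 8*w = 56*w^2 - 77*w - 70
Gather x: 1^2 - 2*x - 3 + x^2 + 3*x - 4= x^2 + x - 6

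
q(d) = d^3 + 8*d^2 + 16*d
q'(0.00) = 16.00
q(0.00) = 0.00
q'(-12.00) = 256.00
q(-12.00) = -768.00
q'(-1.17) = 1.39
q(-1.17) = -9.37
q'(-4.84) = 8.84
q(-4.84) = -3.42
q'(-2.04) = -4.16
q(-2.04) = -7.84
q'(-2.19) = -4.65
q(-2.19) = -7.17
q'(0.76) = 29.89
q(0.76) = 17.22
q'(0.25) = 20.19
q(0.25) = 4.52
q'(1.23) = 40.22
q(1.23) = 33.64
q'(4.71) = 157.91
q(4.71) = 357.32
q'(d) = 3*d^2 + 16*d + 16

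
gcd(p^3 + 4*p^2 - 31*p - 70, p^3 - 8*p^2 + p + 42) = p + 2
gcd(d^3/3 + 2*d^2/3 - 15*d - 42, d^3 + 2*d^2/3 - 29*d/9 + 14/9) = 1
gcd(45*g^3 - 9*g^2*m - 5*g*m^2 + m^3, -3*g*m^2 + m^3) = 3*g - m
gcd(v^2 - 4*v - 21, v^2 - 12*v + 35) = v - 7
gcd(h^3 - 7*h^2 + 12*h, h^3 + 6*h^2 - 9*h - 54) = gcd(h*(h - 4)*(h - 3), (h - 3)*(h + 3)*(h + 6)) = h - 3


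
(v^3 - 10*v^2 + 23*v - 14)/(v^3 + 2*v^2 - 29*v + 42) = (v^2 - 8*v + 7)/(v^2 + 4*v - 21)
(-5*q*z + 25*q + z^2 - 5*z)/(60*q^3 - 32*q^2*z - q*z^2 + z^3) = (z - 5)/(-12*q^2 + 4*q*z + z^2)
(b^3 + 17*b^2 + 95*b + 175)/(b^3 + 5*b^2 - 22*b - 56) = (b^2 + 10*b + 25)/(b^2 - 2*b - 8)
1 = 1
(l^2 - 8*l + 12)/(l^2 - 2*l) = (l - 6)/l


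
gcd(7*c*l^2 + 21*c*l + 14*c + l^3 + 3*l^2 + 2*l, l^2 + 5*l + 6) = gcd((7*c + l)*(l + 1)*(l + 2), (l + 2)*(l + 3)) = l + 2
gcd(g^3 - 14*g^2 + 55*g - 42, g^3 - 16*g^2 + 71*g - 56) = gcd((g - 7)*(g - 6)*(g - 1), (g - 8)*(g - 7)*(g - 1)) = g^2 - 8*g + 7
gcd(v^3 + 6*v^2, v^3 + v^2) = v^2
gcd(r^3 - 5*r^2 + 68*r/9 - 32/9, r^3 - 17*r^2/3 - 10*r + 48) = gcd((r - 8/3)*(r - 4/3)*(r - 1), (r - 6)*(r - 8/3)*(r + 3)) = r - 8/3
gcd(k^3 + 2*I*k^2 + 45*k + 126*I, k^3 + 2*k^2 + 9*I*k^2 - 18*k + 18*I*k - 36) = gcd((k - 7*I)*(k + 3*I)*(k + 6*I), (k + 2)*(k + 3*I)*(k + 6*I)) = k^2 + 9*I*k - 18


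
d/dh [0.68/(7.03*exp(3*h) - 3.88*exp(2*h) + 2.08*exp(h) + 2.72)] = (-14.3412*exp(2*h) + 5.2768*exp(h) - 1.4144)*exp(h)/(7.03*exp(3*h) - 3.88*exp(2*h) + 2.08*exp(h) + 2.72)^2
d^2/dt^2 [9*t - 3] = 0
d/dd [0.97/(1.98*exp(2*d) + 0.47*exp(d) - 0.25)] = (-3.8412*exp(d) - 0.4559)*exp(d)/(1.98*exp(2*d) + 0.47*exp(d) - 0.25)^2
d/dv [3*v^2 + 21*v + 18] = 6*v + 21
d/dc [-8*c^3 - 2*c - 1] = -24*c^2 - 2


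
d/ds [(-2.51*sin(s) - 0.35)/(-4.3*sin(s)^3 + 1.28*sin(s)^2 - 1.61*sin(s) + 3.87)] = (-21.586*sin(s)^3 - 1.3022*sin(s)^2 + 0.896*sin(s) - 10.2772)*cos(s)/(18.49*sin(s)^6 - 11.008*sin(s)^5 + 15.4844*sin(s)^4 - 37.4036*sin(s)^3 + 12.4993*sin(s)^2 - 12.4614*sin(s) + 14.9769)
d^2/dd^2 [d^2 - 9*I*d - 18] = 2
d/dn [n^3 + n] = 3*n^2 + 1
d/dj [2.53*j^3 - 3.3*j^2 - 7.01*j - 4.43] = 7.59*j^2 - 6.6*j - 7.01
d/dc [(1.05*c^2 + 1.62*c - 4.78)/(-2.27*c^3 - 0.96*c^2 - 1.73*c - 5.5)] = (2.3835*c^4 + 7.3548*c^3 - 32.8131*c^2 - 20.7276*c - 17.1794)/(5.1529*c^6 + 4.3584*c^5 + 8.7758*c^4 + 28.2916*c^3 + 13.5529*c^2 + 19.03*c + 30.25)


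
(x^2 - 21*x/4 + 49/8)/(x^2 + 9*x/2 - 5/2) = (8*x^2 - 42*x + 49)/(4*(2*x^2 + 9*x - 5))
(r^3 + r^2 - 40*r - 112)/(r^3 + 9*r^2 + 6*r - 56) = (r^2 - 3*r - 28)/(r^2 + 5*r - 14)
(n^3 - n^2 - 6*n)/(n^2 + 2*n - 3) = n*(n^2 - n - 6)/(n^2 + 2*n - 3)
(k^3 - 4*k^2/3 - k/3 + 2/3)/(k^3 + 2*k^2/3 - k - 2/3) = (k - 1)/(k + 1)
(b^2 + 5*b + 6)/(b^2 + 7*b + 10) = (b + 3)/(b + 5)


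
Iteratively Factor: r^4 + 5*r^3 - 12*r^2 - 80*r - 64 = (r + 4)*(r^3 + r^2 - 16*r - 16) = (r + 4)^2*(r^2 - 3*r - 4) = (r - 4)*(r + 4)^2*(r + 1)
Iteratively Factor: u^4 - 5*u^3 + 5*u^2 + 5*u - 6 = (u - 2)*(u^3 - 3*u^2 - u + 3) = (u - 2)*(u + 1)*(u^2 - 4*u + 3) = (u - 2)*(u - 1)*(u + 1)*(u - 3)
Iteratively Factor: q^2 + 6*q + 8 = (q + 2)*(q + 4)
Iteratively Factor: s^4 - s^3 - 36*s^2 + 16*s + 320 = (s - 4)*(s^3 + 3*s^2 - 24*s - 80) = (s - 4)*(s + 4)*(s^2 - s - 20) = (s - 5)*(s - 4)*(s + 4)*(s + 4)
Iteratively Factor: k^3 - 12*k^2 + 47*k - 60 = (k - 3)*(k^2 - 9*k + 20) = (k - 5)*(k - 3)*(k - 4)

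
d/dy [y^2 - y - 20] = 2*y - 1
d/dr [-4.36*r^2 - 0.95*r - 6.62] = -8.72*r - 0.95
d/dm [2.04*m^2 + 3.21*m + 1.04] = 4.08*m + 3.21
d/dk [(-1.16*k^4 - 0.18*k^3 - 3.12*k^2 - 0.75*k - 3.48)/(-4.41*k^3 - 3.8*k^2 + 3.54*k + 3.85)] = (5.1156*k^6 + 8.816*k^5 - 25.3944*k^4 - 25.7534*k^3 - 62.0142*k^2 - 50.472*k + 9.4317)/(19.4481*k^6 + 33.516*k^5 - 16.7828*k^4 - 60.861*k^3 - 16.7284*k^2 + 27.258*k + 14.8225)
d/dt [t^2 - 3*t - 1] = 2*t - 3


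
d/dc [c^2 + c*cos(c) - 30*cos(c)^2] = -c*sin(c) + 2*c + 30*sin(2*c) + cos(c)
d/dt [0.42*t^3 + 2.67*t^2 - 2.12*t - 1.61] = 1.26*t^2 + 5.34*t - 2.12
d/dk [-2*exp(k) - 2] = -2*exp(k)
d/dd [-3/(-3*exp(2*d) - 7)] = -18*exp(2*d)/(3*exp(2*d) + 7)^2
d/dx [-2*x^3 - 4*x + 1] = -6*x^2 - 4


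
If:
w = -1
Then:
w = -1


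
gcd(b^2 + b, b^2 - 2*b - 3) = b + 1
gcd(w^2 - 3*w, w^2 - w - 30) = 1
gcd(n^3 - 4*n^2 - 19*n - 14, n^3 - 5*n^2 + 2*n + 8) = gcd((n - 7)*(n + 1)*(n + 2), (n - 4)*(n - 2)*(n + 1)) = n + 1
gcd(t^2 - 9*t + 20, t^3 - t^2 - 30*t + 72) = t - 4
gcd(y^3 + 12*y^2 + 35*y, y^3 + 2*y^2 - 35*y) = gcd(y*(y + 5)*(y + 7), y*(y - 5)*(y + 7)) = y^2 + 7*y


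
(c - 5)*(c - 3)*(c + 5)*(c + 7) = c^4 + 4*c^3 - 46*c^2 - 100*c + 525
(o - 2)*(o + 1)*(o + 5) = o^3 + 4*o^2 - 7*o - 10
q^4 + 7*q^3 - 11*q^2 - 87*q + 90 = (q - 3)*(q - 1)*(q + 5)*(q + 6)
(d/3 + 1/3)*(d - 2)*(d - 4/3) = d^3/3 - 7*d^2/9 - 2*d/9 + 8/9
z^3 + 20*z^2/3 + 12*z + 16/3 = (z + 2/3)*(z + 2)*(z + 4)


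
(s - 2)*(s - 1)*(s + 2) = s^3 - s^2 - 4*s + 4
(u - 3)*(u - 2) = u^2 - 5*u + 6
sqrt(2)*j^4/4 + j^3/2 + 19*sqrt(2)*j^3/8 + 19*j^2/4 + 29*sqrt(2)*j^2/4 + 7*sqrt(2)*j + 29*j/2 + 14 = (j/2 + 1)*(j + 7/2)*(j + 4)*(sqrt(2)*j/2 + 1)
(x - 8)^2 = x^2 - 16*x + 64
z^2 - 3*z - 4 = (z - 4)*(z + 1)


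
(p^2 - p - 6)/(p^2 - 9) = (p + 2)/(p + 3)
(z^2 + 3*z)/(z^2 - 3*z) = (z + 3)/(z - 3)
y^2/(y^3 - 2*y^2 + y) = y/(y^2 - 2*y + 1)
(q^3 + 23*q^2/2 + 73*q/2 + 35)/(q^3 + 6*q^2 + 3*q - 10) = (2*q^2 + 19*q + 35)/(2*(q^2 + 4*q - 5))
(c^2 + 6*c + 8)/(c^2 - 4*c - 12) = (c + 4)/(c - 6)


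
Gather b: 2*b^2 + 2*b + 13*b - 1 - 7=2*b^2 + 15*b - 8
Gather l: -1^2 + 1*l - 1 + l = 2*l - 2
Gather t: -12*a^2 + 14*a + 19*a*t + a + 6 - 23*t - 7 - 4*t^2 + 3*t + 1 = -12*a^2 + 15*a - 4*t^2 + t*(19*a - 20)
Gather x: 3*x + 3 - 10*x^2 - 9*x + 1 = -10*x^2 - 6*x + 4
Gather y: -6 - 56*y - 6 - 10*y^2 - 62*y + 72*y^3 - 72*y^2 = 72*y^3 - 82*y^2 - 118*y - 12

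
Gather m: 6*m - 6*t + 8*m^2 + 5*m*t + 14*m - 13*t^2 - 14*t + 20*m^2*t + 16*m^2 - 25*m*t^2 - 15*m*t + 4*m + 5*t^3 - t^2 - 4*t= m^2*(20*t + 24) + m*(-25*t^2 - 10*t + 24) + 5*t^3 - 14*t^2 - 24*t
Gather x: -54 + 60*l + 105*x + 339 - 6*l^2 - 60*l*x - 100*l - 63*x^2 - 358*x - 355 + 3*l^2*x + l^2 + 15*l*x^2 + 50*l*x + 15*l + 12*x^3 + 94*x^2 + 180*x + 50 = -5*l^2 - 25*l + 12*x^3 + x^2*(15*l + 31) + x*(3*l^2 - 10*l - 73) - 20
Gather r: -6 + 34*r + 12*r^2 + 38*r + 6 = 12*r^2 + 72*r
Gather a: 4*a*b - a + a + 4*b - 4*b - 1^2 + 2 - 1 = 4*a*b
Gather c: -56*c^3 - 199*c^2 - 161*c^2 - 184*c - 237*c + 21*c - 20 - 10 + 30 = -56*c^3 - 360*c^2 - 400*c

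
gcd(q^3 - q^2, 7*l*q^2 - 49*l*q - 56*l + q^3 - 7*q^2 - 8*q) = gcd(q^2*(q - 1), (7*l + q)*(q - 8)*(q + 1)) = 1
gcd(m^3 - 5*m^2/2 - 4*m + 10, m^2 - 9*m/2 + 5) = m^2 - 9*m/2 + 5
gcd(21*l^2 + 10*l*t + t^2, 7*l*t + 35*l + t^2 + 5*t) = 7*l + t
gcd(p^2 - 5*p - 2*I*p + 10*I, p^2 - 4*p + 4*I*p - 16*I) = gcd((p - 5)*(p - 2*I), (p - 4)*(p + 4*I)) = 1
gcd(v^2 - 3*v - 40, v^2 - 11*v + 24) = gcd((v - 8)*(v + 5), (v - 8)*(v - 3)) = v - 8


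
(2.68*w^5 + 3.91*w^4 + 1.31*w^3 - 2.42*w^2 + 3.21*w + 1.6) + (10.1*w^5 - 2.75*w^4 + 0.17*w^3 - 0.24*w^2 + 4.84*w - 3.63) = 12.78*w^5 + 1.16*w^4 + 1.48*w^3 - 2.66*w^2 + 8.05*w - 2.03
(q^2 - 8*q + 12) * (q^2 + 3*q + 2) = q^4 - 5*q^3 - 10*q^2 + 20*q + 24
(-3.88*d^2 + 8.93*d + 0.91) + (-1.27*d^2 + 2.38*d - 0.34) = -5.15*d^2 + 11.31*d + 0.57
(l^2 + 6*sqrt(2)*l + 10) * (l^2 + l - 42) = l^4 + l^3 + 6*sqrt(2)*l^3 - 32*l^2 + 6*sqrt(2)*l^2 - 252*sqrt(2)*l + 10*l - 420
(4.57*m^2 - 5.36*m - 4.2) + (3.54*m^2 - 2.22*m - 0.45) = 8.11*m^2 - 7.58*m - 4.65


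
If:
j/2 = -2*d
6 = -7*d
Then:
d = -6/7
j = 24/7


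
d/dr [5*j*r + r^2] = 5*j + 2*r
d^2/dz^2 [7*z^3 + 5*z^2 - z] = 42*z + 10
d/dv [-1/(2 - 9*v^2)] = -18*v/(9*v^2 - 2)^2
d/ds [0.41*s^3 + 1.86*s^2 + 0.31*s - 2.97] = 1.23*s^2 + 3.72*s + 0.31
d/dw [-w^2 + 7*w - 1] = 7 - 2*w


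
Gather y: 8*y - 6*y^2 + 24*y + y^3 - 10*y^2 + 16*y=y^3 - 16*y^2 + 48*y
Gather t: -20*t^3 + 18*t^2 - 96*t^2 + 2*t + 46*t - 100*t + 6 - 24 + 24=-20*t^3 - 78*t^2 - 52*t + 6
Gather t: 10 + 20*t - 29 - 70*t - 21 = -50*t - 40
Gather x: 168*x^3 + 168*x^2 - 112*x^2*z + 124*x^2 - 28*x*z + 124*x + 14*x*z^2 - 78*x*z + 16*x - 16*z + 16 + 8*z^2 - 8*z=168*x^3 + x^2*(292 - 112*z) + x*(14*z^2 - 106*z + 140) + 8*z^2 - 24*z + 16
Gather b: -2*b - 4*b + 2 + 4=6 - 6*b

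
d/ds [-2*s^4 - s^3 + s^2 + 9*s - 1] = -8*s^3 - 3*s^2 + 2*s + 9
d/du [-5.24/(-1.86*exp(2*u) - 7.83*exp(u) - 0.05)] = (-19.4928*exp(u) - 41.0292)*exp(u)/(1.86*exp(2*u) + 7.83*exp(u) + 0.05)^2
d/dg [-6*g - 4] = -6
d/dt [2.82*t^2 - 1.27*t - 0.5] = 5.64*t - 1.27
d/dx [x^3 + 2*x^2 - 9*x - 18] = 3*x^2 + 4*x - 9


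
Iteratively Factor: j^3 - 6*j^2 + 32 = (j - 4)*(j^2 - 2*j - 8) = (j - 4)*(j + 2)*(j - 4)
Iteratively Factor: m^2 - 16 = (m - 4)*(m + 4)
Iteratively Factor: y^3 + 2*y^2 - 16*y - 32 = (y + 2)*(y^2 - 16) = (y - 4)*(y + 2)*(y + 4)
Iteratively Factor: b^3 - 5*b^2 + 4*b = (b)*(b^2 - 5*b + 4) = b*(b - 4)*(b - 1)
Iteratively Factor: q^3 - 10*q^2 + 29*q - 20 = (q - 1)*(q^2 - 9*q + 20) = (q - 5)*(q - 1)*(q - 4)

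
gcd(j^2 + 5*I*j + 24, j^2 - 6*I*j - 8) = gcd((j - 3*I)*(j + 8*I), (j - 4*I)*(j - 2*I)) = 1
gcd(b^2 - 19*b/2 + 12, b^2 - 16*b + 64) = b - 8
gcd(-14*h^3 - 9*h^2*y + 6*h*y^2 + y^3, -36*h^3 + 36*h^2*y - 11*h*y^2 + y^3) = -2*h + y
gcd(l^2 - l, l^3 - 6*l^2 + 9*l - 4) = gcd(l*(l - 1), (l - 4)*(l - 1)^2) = l - 1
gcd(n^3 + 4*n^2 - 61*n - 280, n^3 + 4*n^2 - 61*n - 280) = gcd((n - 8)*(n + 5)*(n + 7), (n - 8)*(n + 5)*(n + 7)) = n^3 + 4*n^2 - 61*n - 280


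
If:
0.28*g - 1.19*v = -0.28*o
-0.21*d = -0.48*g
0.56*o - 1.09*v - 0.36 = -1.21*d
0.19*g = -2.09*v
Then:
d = 0.39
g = 0.17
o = -0.24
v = -0.02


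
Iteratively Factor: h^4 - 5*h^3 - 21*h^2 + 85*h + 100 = (h - 5)*(h^3 - 21*h - 20) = (h - 5)*(h + 4)*(h^2 - 4*h - 5) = (h - 5)^2*(h + 4)*(h + 1)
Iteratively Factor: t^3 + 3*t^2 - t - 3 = (t + 3)*(t^2 - 1) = (t - 1)*(t + 3)*(t + 1)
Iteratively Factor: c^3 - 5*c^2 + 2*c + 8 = (c + 1)*(c^2 - 6*c + 8) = (c - 4)*(c + 1)*(c - 2)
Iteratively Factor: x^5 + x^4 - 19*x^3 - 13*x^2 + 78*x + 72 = (x + 2)*(x^4 - x^3 - 17*x^2 + 21*x + 36) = (x + 1)*(x + 2)*(x^3 - 2*x^2 - 15*x + 36) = (x - 3)*(x + 1)*(x + 2)*(x^2 + x - 12) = (x - 3)^2*(x + 1)*(x + 2)*(x + 4)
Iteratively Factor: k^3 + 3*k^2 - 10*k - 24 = (k - 3)*(k^2 + 6*k + 8) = (k - 3)*(k + 4)*(k + 2)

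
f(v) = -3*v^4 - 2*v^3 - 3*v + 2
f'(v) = -12*v^3 - 6*v^2 - 3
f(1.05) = -7.11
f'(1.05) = -23.51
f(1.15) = -9.74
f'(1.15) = -29.19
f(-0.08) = 2.24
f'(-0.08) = -3.03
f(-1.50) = -1.94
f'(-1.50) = 24.00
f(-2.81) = -132.24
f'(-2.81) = 215.88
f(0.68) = -1.31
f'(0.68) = -9.55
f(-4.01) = -632.72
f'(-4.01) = 674.29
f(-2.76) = -121.75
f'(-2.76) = 203.59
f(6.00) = -4336.00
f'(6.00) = -2811.00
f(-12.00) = -58714.00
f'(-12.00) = 19869.00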